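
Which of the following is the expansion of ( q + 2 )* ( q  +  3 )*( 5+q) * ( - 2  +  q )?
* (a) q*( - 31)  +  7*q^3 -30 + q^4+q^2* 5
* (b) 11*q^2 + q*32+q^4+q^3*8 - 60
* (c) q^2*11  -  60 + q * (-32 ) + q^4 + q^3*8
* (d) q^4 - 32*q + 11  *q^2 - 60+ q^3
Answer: c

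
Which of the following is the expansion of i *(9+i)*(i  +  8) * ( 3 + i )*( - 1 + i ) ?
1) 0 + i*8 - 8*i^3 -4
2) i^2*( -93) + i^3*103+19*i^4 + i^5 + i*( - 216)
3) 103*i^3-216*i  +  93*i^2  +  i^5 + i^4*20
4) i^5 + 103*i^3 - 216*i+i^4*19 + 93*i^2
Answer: 4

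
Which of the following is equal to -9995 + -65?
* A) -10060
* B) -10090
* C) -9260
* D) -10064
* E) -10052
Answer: A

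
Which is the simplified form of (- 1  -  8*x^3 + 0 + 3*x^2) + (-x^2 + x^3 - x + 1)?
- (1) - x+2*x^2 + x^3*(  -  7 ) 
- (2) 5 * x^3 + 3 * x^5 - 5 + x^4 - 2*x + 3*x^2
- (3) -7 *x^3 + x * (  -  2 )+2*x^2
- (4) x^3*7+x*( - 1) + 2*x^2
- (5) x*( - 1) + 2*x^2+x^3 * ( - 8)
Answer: 1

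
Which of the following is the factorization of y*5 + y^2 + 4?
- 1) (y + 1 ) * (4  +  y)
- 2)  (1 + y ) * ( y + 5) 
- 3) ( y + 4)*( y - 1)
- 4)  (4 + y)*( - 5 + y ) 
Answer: 1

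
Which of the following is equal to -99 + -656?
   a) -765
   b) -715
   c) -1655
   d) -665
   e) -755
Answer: e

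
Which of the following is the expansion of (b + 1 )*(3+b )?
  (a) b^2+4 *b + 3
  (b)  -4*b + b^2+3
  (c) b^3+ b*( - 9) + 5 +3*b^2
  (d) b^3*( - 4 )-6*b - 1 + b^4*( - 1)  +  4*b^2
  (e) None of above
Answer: a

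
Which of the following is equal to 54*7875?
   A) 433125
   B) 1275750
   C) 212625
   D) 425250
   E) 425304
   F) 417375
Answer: D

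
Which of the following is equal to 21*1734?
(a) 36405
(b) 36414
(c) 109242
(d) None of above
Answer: b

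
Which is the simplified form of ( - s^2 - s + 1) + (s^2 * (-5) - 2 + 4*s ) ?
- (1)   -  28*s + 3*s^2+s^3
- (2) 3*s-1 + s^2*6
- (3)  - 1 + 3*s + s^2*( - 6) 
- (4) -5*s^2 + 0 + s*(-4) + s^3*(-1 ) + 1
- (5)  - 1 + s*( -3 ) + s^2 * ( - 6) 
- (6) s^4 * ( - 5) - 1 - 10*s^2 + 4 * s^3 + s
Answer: 3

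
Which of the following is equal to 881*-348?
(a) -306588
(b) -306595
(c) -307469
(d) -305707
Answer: a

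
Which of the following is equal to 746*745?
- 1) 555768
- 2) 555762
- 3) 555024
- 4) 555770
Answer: 4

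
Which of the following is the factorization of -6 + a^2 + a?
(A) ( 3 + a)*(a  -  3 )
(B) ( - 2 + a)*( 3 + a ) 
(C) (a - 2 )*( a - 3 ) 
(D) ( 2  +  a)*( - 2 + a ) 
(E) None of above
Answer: B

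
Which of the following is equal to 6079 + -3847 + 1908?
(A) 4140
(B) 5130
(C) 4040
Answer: A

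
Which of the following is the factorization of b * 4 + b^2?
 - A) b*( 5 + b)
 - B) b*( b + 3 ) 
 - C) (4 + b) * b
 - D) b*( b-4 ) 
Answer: C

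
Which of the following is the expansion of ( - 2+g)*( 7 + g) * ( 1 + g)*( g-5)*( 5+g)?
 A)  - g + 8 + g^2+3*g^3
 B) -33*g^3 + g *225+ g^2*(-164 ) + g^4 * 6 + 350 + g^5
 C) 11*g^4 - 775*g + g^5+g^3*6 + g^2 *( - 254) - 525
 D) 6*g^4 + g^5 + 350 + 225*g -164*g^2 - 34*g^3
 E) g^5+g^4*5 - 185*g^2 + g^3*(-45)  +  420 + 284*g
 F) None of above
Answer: D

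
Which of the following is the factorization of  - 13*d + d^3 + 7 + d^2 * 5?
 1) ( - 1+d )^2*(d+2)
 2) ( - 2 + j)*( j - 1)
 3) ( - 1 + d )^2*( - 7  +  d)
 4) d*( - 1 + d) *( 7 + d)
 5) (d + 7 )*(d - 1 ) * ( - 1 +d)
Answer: 5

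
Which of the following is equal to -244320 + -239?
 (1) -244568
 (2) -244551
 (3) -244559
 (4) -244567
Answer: 3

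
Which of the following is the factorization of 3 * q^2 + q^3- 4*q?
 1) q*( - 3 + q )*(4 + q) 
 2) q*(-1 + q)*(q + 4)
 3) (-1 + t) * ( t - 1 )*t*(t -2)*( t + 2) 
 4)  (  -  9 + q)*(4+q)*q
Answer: 2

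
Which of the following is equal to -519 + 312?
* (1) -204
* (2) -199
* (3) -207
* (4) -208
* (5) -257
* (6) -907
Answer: 3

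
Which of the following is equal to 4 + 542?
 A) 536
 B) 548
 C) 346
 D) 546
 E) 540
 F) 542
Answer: D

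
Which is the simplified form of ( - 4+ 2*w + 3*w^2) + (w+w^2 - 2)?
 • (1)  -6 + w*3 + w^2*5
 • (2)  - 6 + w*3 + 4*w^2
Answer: 2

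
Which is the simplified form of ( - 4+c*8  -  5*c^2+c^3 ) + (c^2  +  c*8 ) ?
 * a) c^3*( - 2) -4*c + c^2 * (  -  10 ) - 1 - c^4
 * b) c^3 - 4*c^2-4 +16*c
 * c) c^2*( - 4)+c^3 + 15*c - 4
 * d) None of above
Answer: b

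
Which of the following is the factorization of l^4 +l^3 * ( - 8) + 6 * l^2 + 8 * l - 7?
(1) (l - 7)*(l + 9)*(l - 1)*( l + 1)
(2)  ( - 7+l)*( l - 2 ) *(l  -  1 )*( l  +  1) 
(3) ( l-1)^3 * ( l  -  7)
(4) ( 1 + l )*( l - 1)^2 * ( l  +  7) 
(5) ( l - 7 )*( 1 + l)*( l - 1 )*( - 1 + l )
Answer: 5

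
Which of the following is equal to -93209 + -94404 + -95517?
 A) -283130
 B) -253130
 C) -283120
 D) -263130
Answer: A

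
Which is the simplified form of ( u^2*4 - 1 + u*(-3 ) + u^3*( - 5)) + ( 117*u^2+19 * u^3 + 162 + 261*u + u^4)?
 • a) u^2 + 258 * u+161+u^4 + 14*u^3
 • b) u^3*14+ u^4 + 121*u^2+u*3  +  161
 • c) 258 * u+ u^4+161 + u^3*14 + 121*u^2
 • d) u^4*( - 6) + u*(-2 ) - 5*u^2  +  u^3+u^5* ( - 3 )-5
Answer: c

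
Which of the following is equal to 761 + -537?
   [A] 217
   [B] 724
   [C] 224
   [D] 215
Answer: C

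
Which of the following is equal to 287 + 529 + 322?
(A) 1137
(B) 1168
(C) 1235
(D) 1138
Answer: D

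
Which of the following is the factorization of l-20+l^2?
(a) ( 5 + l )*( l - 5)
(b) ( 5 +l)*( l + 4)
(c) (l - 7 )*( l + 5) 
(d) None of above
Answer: d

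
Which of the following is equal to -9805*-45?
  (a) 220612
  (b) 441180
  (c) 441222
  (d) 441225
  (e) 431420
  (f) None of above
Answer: d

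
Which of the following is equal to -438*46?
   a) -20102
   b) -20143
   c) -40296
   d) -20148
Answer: d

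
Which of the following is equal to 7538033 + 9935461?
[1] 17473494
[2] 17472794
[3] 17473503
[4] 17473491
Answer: 1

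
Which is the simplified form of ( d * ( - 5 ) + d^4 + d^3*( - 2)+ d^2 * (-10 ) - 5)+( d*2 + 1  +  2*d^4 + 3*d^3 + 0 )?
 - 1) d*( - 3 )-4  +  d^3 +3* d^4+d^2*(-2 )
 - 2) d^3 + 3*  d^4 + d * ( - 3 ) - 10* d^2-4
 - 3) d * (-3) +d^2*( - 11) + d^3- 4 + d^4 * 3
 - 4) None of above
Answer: 2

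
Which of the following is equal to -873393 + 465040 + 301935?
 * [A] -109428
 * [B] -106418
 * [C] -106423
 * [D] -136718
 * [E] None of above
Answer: B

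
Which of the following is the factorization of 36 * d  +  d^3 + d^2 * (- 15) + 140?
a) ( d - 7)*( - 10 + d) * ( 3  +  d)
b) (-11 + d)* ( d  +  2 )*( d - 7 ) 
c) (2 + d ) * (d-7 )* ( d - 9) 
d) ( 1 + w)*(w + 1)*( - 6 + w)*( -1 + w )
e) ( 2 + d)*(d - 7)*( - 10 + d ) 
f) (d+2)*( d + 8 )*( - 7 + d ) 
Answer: e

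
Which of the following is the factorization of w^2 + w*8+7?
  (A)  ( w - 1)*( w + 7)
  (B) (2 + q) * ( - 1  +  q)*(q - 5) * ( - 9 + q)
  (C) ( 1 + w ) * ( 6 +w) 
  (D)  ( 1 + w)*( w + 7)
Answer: D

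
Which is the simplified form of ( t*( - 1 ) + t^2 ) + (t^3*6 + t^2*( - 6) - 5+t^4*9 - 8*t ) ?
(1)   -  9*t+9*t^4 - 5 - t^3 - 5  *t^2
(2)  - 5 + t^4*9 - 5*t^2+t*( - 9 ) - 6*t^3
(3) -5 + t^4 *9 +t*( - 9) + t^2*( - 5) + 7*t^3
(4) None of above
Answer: 4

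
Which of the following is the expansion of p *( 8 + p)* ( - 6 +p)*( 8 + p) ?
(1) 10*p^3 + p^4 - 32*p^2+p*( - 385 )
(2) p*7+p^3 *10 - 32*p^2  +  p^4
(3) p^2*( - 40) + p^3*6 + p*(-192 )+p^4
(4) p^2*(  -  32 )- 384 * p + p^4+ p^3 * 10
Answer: 4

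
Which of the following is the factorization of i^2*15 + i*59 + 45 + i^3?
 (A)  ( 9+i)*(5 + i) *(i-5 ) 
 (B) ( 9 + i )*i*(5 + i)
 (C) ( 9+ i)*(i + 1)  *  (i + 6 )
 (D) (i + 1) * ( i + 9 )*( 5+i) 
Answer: D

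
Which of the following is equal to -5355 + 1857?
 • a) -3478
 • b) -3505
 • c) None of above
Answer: c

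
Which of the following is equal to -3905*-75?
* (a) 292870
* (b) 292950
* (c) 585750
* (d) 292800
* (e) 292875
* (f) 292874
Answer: e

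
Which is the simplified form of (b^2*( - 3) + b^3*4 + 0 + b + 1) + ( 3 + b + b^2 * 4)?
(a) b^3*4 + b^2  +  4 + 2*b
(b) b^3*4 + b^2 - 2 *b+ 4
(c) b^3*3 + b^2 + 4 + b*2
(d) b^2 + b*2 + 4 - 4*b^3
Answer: a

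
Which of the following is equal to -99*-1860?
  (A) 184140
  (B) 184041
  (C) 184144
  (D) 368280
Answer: A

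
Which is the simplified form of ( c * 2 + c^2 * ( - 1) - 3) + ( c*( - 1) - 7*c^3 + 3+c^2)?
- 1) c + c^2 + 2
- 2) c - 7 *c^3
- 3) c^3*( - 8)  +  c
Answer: 2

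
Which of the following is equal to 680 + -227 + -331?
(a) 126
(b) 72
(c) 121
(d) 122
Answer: d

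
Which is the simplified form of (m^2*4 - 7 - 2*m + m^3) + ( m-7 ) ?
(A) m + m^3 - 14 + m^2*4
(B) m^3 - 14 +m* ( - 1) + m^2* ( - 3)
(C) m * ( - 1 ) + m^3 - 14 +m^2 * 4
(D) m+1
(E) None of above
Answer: C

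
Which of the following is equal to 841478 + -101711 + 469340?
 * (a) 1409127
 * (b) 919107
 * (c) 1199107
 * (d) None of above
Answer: d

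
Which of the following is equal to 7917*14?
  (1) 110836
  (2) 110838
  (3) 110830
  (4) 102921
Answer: 2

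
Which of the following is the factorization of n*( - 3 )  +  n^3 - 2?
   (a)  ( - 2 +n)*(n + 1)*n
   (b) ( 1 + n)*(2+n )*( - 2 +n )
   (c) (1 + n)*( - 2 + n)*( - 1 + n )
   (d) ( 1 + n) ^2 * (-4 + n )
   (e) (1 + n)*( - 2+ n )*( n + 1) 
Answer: e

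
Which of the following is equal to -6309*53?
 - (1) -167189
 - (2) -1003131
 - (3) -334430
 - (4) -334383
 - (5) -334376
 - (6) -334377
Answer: 6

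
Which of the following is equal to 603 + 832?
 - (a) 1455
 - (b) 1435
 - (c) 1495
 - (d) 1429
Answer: b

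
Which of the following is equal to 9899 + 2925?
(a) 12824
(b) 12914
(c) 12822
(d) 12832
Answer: a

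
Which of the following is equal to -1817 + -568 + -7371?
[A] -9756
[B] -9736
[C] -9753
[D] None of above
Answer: A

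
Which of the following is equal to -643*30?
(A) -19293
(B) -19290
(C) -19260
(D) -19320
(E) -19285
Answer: B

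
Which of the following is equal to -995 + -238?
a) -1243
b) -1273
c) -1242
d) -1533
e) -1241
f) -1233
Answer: f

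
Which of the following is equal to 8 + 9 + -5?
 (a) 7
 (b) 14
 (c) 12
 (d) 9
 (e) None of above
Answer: c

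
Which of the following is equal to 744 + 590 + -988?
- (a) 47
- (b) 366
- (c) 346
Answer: c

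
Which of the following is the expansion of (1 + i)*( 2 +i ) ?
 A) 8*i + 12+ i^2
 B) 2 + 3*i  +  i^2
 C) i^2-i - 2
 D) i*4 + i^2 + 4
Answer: B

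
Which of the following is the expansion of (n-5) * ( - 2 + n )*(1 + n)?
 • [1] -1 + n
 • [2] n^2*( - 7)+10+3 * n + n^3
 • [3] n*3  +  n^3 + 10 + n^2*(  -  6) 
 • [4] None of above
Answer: 3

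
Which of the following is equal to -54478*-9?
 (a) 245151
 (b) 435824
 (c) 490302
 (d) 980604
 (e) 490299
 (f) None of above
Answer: c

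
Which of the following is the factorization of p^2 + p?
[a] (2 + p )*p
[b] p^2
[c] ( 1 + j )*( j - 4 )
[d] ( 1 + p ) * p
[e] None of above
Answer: d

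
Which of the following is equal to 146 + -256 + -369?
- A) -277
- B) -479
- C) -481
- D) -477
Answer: B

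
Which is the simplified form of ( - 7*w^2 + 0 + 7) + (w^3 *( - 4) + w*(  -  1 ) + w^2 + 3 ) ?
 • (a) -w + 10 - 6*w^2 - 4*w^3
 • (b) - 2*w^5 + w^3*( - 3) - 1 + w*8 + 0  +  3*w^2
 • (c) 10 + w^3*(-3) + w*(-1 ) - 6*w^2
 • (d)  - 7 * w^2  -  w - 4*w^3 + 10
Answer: a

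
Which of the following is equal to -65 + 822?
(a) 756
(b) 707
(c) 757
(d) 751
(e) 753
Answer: c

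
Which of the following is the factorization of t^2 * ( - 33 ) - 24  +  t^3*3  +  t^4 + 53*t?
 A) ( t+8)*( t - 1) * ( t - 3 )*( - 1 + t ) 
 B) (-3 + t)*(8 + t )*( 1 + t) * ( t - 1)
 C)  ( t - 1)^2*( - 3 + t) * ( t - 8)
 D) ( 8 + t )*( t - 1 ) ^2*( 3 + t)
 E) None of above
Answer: A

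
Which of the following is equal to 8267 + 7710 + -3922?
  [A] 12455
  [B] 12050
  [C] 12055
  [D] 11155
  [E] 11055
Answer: C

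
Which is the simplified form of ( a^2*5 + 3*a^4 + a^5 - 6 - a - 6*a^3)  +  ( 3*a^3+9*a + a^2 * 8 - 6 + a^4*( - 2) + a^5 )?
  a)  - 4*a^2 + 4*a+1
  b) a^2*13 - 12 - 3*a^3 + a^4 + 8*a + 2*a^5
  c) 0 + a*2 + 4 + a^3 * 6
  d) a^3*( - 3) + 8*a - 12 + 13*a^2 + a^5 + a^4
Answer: b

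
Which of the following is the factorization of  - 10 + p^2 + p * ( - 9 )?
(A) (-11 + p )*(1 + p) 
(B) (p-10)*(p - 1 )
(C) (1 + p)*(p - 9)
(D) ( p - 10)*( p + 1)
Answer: D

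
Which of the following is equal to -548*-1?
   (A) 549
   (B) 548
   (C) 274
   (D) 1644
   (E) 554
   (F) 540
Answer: B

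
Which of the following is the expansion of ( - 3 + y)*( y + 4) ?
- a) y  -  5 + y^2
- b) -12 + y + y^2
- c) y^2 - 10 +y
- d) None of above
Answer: b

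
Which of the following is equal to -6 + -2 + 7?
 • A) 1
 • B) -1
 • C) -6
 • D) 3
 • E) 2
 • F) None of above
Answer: B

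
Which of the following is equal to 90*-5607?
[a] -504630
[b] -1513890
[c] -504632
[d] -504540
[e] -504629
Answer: a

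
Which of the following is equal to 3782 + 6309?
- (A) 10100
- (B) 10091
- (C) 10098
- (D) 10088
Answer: B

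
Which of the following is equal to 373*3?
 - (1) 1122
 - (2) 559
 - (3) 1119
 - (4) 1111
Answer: 3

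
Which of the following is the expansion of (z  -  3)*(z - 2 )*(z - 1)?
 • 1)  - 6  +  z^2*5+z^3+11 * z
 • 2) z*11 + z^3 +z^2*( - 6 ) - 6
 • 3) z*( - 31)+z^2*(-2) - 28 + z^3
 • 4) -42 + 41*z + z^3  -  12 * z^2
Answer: 2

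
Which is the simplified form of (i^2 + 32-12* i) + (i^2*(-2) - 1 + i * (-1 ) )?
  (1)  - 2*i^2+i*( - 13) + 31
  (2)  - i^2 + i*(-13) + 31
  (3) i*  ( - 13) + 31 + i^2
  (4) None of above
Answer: 2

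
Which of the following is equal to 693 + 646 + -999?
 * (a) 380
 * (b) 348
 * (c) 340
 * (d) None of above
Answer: c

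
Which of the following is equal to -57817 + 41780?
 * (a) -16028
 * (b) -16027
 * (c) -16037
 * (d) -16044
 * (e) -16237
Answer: c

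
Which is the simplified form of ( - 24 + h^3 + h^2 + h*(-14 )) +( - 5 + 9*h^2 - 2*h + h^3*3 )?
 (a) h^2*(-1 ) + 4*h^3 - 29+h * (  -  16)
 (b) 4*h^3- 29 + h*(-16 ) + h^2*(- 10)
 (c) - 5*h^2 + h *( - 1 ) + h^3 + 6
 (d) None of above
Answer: d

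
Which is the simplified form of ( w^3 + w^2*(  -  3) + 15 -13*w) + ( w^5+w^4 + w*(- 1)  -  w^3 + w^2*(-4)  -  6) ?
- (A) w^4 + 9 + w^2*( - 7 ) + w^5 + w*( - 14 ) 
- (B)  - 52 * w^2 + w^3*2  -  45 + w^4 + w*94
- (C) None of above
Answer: A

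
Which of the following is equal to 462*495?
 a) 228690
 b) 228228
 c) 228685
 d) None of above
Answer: a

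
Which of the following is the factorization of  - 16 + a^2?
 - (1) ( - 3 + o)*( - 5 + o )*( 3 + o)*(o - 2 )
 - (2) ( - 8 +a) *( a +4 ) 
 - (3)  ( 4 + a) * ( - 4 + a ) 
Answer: 3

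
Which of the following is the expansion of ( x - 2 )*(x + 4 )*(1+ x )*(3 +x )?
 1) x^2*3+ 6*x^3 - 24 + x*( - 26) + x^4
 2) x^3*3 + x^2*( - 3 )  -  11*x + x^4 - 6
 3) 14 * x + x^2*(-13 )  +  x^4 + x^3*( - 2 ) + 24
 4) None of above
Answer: 1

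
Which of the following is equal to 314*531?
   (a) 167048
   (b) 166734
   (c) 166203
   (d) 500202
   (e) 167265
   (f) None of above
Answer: b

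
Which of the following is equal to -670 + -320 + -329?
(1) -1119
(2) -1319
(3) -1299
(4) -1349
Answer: 2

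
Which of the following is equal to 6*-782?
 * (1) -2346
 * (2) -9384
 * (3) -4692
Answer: 3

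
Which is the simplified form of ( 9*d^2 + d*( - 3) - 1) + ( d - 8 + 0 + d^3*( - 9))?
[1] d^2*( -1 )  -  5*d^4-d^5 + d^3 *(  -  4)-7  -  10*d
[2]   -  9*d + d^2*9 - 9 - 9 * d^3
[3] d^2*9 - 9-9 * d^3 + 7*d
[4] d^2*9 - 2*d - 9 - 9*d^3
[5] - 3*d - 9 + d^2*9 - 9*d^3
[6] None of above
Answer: 4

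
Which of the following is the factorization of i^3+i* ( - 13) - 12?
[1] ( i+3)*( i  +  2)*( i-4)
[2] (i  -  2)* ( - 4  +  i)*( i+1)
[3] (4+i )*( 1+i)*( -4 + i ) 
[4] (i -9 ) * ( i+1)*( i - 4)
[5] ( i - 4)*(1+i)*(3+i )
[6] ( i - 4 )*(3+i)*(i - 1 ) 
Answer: 5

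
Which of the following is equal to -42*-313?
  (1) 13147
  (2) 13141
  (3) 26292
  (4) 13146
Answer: 4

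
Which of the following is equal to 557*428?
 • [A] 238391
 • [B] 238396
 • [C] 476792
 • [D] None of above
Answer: B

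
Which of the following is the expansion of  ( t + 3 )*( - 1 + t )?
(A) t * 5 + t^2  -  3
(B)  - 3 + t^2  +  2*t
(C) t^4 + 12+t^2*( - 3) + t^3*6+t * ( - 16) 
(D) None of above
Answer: B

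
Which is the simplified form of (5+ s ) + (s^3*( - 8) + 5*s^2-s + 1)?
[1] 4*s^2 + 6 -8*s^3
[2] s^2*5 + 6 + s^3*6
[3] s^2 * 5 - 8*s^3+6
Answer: 3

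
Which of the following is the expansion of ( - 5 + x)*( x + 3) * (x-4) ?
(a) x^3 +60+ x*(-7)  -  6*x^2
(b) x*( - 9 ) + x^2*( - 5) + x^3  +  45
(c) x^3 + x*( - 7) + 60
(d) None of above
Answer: a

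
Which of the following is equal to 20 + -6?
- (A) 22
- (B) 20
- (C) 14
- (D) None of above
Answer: C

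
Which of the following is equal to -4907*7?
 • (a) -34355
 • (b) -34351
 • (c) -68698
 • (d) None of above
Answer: d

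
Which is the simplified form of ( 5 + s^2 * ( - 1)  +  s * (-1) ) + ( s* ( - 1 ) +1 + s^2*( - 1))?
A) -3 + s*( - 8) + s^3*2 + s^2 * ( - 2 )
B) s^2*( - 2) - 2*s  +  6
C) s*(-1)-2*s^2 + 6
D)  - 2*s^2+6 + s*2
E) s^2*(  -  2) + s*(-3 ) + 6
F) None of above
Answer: B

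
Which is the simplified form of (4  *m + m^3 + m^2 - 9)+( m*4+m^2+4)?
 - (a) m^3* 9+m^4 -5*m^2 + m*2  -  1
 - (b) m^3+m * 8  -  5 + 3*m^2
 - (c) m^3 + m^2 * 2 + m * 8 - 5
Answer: c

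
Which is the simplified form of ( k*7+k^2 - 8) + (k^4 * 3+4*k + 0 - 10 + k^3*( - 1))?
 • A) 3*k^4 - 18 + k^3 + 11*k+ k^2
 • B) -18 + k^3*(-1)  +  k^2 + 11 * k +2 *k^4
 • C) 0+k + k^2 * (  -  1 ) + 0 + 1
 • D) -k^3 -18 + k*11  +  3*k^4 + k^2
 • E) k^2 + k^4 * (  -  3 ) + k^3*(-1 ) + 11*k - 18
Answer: D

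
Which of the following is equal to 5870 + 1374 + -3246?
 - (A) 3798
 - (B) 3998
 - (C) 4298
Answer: B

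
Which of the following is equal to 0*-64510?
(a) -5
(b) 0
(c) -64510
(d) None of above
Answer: b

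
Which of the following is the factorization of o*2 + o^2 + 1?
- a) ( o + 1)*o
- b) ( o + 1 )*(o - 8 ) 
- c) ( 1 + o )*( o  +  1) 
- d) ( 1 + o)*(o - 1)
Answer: c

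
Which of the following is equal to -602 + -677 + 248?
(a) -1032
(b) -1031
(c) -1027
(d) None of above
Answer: b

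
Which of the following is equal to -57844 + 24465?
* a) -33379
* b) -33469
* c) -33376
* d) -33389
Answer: a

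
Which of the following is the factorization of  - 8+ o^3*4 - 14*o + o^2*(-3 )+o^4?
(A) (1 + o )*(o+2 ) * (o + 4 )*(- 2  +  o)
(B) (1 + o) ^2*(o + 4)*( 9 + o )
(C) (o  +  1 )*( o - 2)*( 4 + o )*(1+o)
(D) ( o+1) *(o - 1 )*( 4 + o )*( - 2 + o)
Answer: C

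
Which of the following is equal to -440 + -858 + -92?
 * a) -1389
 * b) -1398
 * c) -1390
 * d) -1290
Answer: c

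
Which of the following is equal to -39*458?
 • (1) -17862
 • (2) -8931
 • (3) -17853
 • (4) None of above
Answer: 1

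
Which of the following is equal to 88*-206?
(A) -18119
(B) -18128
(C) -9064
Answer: B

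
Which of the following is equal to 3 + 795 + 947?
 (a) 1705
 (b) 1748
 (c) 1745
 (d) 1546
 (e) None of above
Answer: c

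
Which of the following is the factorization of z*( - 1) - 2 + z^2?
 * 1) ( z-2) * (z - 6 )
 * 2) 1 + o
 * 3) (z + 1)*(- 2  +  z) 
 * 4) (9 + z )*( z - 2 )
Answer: 3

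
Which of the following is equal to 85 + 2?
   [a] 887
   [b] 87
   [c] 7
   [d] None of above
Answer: b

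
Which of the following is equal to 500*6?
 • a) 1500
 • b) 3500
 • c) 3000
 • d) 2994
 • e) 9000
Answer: c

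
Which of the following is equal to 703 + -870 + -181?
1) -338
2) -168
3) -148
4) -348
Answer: 4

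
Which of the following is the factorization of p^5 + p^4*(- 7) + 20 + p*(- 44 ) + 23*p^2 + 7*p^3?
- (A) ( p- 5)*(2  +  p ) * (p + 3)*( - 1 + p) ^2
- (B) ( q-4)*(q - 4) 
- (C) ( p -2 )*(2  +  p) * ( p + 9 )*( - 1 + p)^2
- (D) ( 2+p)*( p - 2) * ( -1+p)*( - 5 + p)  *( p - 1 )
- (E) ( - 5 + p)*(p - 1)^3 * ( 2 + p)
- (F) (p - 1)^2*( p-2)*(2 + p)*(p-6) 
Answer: D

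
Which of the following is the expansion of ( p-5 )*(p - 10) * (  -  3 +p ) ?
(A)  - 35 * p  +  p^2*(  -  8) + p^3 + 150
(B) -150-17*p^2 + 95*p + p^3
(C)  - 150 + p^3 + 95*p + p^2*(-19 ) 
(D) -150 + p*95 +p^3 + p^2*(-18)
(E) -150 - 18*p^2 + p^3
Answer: D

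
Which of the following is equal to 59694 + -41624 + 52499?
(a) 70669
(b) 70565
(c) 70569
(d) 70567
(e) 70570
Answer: c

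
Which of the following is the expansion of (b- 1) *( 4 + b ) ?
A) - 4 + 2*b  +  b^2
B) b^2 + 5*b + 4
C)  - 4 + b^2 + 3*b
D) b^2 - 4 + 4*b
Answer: C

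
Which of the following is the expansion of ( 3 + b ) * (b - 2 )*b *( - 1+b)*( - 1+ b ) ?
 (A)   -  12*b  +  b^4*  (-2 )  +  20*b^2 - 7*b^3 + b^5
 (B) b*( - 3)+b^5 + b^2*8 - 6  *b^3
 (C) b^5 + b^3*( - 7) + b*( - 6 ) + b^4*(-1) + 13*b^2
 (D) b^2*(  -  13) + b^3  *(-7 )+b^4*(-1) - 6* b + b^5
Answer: C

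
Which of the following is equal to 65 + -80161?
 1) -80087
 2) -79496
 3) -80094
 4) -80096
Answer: 4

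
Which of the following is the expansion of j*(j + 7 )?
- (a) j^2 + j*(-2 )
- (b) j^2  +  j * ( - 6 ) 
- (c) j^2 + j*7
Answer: c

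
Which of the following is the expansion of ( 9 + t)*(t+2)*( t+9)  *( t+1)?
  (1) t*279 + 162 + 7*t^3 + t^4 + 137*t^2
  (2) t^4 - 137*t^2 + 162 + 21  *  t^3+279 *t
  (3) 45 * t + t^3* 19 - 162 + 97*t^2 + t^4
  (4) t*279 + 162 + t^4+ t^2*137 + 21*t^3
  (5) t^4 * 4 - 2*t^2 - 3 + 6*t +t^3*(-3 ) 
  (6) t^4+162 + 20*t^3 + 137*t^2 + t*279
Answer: 4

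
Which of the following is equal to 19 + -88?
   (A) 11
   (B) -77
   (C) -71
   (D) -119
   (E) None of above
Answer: E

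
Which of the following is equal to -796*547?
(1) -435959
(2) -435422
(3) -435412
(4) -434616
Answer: 3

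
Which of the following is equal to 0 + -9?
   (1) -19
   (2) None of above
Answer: 2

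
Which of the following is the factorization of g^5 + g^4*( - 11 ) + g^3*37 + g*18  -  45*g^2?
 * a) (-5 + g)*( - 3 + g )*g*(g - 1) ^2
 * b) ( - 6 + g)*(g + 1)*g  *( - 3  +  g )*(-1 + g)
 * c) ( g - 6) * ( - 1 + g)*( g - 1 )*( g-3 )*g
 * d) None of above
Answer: c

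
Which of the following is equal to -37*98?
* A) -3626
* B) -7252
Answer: A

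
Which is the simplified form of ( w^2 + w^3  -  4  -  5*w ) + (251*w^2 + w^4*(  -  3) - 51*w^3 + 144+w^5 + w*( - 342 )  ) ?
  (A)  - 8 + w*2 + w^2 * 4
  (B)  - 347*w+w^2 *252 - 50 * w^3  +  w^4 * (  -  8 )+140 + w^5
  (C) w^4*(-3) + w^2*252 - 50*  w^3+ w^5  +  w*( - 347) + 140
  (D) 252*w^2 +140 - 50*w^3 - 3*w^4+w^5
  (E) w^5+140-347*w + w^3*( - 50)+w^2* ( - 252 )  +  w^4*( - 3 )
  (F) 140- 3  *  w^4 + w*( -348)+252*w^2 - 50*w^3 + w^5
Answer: C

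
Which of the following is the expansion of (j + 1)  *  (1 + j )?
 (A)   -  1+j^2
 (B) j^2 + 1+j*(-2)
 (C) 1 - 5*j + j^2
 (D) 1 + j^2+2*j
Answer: D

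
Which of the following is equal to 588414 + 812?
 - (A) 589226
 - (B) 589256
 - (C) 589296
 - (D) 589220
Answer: A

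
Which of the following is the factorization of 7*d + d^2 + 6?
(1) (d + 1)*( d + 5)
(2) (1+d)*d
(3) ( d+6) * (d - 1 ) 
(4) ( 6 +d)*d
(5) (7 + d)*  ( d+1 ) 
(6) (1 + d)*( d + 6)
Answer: 6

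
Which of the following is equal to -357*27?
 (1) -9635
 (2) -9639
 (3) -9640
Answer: 2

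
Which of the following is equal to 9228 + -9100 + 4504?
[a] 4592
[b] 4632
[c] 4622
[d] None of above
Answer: b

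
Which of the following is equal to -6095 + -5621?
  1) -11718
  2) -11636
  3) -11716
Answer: 3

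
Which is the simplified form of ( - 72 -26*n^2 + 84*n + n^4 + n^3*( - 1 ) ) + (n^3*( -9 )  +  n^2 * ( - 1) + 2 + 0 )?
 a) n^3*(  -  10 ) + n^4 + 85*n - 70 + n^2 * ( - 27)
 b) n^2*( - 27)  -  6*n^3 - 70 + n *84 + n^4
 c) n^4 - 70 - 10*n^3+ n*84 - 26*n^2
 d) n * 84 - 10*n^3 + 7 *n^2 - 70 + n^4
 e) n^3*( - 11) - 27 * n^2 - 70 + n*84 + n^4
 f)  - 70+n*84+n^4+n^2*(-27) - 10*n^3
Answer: f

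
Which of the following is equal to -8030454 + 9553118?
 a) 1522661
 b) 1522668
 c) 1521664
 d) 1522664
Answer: d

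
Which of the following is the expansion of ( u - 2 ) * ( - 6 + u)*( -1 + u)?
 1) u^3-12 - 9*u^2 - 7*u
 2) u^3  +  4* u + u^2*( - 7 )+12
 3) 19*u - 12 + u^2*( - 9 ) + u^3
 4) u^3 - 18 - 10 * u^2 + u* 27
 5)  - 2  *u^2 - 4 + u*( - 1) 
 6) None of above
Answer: 6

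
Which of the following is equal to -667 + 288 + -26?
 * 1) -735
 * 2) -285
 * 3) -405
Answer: 3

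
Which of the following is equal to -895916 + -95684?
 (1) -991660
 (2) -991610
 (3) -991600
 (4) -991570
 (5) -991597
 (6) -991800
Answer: 3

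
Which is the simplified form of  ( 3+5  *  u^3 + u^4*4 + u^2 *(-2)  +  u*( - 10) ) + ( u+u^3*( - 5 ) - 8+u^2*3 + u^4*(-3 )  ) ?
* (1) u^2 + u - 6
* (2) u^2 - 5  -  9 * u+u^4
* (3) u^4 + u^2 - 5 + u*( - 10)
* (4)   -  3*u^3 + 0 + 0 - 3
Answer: 2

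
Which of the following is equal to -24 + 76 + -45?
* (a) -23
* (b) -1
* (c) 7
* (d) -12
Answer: c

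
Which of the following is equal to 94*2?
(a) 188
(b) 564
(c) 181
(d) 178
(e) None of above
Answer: a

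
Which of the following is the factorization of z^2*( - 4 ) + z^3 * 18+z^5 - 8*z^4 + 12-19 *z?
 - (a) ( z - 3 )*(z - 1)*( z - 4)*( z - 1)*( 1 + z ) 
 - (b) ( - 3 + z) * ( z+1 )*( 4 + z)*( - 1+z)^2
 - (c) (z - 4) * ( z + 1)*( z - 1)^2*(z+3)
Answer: a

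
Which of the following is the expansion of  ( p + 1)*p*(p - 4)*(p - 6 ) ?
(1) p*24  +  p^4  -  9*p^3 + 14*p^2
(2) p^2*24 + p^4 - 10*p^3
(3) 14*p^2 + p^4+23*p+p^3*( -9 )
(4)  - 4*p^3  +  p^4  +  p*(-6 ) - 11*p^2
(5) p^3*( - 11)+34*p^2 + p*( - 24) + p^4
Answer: 1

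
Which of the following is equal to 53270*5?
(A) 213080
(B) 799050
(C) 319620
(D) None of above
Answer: D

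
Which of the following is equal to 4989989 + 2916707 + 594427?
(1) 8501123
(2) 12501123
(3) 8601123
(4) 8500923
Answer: 1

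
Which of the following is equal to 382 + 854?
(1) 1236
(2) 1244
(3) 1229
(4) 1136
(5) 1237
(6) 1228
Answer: 1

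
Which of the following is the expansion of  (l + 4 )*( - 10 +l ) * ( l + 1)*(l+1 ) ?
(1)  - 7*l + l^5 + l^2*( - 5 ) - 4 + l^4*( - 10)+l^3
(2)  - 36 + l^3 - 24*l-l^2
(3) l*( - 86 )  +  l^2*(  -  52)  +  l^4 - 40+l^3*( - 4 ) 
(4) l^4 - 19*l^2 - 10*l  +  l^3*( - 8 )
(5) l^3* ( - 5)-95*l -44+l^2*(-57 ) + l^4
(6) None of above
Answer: 6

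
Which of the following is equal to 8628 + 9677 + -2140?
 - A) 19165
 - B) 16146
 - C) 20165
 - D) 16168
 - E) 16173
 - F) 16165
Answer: F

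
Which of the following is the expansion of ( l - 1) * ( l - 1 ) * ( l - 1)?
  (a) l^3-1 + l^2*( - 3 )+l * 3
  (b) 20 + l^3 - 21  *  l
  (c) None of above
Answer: a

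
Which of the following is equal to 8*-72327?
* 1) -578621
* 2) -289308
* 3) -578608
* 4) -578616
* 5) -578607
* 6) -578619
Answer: 4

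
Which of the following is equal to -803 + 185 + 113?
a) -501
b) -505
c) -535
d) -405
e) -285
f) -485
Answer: b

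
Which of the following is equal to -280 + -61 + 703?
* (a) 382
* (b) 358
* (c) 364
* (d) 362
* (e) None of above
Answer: d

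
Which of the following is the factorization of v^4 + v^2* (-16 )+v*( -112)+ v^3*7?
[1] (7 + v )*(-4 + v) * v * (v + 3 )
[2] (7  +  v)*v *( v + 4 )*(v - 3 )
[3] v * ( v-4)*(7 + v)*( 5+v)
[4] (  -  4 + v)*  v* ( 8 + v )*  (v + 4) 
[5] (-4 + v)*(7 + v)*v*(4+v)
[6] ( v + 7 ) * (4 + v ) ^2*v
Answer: 5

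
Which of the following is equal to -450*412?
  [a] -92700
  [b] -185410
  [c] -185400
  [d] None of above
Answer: c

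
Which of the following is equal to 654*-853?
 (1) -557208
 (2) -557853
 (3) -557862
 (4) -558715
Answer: 3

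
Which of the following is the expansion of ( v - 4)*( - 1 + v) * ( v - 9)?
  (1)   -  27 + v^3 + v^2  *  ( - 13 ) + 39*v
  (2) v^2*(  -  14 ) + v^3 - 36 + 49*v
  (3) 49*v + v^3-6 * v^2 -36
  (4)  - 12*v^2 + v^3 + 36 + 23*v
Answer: 2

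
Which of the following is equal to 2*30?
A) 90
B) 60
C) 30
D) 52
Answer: B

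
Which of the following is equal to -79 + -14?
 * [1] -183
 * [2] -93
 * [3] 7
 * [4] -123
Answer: 2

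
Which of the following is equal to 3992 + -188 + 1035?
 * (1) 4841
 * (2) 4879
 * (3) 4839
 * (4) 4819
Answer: 3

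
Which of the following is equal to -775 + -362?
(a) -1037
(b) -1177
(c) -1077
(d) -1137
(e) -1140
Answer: d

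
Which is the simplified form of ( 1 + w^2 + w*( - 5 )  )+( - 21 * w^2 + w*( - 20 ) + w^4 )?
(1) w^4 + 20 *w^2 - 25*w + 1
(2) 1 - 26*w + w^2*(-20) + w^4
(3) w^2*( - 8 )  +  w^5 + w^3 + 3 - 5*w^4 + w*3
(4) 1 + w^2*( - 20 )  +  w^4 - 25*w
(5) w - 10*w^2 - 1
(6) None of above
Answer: 4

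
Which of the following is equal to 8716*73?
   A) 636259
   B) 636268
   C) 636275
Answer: B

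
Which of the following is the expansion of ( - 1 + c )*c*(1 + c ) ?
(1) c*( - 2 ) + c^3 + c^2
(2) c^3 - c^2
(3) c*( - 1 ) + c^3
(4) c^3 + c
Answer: 3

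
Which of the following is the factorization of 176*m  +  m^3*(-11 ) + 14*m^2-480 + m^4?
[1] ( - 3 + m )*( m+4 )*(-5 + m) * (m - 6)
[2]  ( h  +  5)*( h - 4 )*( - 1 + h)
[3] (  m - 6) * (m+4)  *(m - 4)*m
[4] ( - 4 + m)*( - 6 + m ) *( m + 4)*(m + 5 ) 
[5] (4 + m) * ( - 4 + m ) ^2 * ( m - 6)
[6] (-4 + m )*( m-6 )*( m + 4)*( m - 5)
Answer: 6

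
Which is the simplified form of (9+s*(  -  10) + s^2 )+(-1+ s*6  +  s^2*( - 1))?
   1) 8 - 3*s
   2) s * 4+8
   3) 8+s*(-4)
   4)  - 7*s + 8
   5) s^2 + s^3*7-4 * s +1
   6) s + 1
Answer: 3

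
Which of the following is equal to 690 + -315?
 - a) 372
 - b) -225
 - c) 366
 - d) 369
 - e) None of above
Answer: e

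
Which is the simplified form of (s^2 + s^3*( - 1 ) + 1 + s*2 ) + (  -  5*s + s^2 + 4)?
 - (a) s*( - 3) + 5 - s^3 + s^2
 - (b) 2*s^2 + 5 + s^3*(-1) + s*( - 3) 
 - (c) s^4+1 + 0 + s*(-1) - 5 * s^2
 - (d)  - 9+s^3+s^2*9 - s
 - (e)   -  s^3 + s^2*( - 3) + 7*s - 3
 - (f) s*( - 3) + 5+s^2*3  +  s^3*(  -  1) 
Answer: b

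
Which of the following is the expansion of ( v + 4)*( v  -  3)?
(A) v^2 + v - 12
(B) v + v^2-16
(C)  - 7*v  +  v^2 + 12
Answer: A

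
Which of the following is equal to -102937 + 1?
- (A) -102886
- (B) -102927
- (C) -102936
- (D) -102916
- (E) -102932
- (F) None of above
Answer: C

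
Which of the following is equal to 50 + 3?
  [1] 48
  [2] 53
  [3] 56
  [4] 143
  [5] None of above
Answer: 2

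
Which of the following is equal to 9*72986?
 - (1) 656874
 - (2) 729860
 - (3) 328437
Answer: 1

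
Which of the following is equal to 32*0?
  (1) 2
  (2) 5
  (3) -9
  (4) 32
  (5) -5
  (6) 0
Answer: 6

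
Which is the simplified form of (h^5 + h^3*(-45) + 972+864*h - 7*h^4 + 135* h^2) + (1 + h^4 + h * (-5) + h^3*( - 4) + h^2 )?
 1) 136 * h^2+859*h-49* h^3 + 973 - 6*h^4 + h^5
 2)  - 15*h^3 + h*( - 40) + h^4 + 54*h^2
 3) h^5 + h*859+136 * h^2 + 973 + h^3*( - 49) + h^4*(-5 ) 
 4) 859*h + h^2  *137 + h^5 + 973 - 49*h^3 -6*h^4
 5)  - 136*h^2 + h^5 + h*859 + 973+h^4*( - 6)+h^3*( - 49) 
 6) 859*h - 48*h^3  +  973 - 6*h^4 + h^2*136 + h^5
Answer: 1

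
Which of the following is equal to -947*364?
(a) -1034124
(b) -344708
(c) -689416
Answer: b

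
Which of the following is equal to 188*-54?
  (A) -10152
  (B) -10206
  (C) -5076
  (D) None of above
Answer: A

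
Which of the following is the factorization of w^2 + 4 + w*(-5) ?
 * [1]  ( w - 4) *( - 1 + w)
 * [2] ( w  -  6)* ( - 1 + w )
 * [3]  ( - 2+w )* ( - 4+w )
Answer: 1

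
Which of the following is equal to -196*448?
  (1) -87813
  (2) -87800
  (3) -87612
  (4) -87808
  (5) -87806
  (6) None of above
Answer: 4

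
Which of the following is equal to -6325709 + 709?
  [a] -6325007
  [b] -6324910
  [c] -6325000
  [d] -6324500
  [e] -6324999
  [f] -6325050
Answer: c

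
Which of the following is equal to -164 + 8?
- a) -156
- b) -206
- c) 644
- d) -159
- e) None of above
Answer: a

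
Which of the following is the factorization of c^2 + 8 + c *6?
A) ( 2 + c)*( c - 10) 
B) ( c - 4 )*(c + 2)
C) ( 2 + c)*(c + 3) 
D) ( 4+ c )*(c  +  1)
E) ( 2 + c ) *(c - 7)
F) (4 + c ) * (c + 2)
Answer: F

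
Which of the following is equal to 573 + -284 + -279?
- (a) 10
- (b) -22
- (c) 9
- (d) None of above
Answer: a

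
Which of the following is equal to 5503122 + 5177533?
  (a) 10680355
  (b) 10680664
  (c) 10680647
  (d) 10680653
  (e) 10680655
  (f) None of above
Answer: e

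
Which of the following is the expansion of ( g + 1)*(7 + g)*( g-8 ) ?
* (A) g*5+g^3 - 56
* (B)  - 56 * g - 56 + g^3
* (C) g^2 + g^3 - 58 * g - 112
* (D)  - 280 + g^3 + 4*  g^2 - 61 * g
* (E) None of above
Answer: E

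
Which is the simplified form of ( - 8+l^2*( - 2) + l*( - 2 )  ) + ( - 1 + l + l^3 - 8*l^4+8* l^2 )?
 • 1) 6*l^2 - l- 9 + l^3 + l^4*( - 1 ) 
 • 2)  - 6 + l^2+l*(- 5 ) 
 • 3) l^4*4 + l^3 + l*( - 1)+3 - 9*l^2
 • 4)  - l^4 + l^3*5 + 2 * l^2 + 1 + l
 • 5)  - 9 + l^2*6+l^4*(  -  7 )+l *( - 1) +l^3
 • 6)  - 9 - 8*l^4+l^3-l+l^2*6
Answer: 6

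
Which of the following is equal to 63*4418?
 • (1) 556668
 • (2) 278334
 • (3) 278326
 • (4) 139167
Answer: 2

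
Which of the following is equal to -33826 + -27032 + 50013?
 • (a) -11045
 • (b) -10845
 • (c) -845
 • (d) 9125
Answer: b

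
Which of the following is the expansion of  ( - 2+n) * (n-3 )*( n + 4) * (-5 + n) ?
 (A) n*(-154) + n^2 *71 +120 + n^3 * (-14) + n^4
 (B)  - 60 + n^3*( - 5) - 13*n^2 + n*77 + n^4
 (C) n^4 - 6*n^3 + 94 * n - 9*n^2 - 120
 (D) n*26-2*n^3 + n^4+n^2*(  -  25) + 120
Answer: C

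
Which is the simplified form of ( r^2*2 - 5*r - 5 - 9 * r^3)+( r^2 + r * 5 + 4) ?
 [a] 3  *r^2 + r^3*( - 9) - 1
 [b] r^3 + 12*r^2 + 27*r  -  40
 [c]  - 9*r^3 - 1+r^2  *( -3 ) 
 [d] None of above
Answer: a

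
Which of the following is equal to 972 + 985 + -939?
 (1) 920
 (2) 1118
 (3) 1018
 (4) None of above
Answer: 3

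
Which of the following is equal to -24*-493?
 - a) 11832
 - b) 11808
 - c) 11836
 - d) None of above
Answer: a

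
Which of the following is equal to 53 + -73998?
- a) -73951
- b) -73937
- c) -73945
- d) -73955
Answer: c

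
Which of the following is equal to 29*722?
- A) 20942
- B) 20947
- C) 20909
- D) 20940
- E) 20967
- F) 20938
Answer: F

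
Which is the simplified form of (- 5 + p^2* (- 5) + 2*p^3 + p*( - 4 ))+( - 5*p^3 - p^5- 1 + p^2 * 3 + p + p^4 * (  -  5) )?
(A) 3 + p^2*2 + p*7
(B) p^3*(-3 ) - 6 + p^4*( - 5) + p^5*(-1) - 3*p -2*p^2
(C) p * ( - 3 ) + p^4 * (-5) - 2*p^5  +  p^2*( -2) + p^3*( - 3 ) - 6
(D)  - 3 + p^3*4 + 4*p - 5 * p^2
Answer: B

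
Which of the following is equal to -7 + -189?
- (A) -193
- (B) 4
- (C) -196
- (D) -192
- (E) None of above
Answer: C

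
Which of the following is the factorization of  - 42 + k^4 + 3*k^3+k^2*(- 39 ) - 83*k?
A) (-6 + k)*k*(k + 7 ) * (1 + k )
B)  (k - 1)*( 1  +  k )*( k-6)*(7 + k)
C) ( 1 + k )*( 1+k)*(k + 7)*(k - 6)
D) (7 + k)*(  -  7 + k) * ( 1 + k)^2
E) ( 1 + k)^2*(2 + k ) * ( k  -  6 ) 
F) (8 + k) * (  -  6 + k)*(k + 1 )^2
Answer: C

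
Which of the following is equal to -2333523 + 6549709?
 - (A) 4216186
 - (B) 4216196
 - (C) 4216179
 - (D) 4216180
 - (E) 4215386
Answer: A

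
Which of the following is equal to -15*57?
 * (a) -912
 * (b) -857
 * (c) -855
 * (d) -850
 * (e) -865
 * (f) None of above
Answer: c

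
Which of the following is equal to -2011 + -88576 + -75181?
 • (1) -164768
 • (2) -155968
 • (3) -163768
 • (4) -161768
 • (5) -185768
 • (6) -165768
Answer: 6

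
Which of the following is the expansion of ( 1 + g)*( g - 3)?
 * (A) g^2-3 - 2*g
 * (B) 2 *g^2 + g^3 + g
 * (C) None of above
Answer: A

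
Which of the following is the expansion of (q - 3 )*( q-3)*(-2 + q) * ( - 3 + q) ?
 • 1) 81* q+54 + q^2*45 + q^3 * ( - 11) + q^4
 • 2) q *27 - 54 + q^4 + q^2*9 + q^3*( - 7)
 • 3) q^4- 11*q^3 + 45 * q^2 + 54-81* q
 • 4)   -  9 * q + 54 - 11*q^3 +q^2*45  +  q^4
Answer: 3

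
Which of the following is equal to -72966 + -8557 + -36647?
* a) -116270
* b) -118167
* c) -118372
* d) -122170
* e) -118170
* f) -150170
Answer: e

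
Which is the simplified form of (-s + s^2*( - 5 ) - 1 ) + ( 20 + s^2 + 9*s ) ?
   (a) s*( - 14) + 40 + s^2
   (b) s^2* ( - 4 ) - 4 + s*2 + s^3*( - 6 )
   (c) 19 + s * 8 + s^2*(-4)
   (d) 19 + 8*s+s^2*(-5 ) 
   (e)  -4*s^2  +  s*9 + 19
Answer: c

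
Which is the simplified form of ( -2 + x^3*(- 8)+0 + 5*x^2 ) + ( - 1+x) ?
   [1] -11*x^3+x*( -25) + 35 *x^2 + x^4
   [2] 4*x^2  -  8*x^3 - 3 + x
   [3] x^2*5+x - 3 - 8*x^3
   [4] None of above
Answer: 3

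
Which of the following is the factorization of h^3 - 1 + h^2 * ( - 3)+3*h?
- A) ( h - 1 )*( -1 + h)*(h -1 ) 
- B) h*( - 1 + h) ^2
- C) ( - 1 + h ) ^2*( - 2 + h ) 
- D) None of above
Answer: A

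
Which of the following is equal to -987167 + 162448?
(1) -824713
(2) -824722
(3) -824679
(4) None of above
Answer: 4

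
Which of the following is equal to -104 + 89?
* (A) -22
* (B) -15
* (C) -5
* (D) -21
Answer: B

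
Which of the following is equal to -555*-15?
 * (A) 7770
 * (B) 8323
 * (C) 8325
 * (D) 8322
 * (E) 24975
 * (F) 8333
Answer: C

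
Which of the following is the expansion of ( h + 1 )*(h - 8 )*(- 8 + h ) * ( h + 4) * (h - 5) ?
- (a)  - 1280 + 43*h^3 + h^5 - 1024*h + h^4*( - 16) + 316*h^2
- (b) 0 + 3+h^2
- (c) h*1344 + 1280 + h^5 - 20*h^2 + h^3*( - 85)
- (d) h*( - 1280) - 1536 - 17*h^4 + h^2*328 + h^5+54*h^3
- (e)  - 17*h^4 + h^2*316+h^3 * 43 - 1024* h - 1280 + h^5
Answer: a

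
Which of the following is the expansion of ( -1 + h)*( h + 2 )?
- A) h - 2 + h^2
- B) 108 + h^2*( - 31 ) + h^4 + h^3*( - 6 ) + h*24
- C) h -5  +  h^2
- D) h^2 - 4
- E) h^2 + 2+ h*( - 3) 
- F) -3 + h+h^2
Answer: A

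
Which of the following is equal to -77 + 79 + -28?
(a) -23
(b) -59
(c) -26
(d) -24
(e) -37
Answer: c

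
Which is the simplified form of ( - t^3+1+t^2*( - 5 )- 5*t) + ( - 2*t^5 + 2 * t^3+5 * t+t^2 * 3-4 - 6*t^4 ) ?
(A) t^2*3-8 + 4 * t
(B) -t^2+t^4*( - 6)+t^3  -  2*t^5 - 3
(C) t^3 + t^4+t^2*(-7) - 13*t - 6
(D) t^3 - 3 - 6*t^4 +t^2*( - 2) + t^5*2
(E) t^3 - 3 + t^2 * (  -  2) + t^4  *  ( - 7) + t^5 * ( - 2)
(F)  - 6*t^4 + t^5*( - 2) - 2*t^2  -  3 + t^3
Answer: F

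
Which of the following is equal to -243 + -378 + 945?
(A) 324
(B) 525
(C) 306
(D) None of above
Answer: A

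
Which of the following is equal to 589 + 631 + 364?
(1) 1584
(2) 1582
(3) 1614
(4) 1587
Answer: 1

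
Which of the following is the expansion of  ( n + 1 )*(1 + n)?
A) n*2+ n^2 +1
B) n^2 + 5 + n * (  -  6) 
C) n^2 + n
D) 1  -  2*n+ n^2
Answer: A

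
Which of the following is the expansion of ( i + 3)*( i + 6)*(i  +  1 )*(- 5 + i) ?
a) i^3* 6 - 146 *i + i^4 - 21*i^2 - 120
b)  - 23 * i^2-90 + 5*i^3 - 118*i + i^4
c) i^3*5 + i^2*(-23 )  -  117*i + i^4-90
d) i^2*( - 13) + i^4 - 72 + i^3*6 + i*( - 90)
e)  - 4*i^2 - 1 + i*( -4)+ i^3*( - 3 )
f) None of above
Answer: c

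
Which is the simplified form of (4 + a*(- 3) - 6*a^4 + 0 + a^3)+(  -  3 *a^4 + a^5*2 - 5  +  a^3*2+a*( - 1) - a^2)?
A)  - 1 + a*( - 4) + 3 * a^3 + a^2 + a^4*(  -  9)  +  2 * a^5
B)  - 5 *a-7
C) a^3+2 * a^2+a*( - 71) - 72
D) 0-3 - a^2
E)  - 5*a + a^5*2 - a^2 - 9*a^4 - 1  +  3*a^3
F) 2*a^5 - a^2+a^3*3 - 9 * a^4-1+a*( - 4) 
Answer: F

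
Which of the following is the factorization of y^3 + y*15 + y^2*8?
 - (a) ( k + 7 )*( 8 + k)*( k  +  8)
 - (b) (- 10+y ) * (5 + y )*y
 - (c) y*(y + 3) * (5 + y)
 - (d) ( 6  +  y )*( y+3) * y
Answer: c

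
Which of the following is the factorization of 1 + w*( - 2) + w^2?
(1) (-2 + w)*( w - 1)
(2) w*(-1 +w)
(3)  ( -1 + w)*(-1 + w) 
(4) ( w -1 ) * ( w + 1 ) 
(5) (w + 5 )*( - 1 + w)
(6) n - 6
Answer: 3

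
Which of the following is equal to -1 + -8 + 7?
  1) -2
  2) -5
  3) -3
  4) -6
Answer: 1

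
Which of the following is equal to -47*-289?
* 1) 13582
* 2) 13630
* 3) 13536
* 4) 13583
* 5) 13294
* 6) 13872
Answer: 4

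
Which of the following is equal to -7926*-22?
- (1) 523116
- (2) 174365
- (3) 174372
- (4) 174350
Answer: 3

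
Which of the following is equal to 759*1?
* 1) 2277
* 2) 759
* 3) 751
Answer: 2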